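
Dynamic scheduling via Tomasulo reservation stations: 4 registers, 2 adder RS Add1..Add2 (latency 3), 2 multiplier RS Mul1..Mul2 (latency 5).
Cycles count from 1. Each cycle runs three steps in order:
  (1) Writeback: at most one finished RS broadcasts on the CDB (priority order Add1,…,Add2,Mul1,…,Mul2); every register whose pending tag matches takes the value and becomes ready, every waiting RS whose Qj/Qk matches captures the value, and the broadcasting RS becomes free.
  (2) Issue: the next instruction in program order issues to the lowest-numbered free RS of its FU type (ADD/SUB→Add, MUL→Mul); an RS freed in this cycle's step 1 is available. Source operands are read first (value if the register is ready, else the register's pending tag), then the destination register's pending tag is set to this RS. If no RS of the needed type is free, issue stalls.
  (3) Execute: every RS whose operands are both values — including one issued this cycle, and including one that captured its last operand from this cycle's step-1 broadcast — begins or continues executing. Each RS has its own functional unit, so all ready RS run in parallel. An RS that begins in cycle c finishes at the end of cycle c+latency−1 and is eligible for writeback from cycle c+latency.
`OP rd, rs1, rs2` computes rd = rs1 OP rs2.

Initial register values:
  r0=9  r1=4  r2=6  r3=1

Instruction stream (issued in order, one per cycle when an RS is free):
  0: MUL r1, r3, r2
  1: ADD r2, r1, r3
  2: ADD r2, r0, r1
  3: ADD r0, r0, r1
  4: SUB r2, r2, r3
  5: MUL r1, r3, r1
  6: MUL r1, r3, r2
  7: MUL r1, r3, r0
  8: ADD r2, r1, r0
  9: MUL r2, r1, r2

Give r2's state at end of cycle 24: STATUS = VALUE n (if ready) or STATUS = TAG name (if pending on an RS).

STATUS = TAG Mul2

c1: issue MUL r1<-Mul1 | r0:9,r1:Mul1,r2:6,r3:1
c2: issue ADD r2<-Add1 | r0:9,r1:Mul1,r2:Add1,r3:1
c3: issue ADD r2<-Add2 | r0:9,r1:Mul1,r2:Add2,r3:1
c4: stall | r0:9,r1:Mul1,r2:Add2,r3:1
c5: stall | r0:9,r1:Mul1,r2:Add2,r3:1
c6: CDB Mul1=6; stall | r0:9,r1:6,r2:Add2,r3:1
c7: stall | r0:9,r1:6,r2:Add2,r3:1
c8: stall | r0:9,r1:6,r2:Add2,r3:1
c9: CDB Add1=7; issue ADD r0<-Add1 | r0:Add1,r1:6,r2:Add2,r3:1
c10: CDB Add2=15; issue SUB r2<-Add2 | r0:Add1,r1:6,r2:Add2,r3:1
c11: issue MUL r1<-Mul1 | r0:Add1,r1:Mul1,r2:Add2,r3:1
c12: CDB Add1=15; issue MUL r1<-Mul2 | r0:15,r1:Mul2,r2:Add2,r3:1
c13: CDB Add2=14; stall | r0:15,r1:Mul2,r2:14,r3:1
c14: stall | r0:15,r1:Mul2,r2:14,r3:1
c15: stall | r0:15,r1:Mul2,r2:14,r3:1
c16: CDB Mul1=6; issue MUL r1<-Mul1 | r0:15,r1:Mul1,r2:14,r3:1
c17: issue ADD r2<-Add1 | r0:15,r1:Mul1,r2:Add1,r3:1
c18: CDB Mul2=14; issue MUL r2<-Mul2 | r0:15,r1:Mul1,r2:Mul2,r3:1
c19: - | r0:15,r1:Mul1,r2:Mul2,r3:1
c20: - | r0:15,r1:Mul1,r2:Mul2,r3:1
c21: CDB Mul1=15 | r0:15,r1:15,r2:Mul2,r3:1
c22: - | r0:15,r1:15,r2:Mul2,r3:1
c23: - | r0:15,r1:15,r2:Mul2,r3:1
c24: CDB Add1=30 | r0:15,r1:15,r2:Mul2,r3:1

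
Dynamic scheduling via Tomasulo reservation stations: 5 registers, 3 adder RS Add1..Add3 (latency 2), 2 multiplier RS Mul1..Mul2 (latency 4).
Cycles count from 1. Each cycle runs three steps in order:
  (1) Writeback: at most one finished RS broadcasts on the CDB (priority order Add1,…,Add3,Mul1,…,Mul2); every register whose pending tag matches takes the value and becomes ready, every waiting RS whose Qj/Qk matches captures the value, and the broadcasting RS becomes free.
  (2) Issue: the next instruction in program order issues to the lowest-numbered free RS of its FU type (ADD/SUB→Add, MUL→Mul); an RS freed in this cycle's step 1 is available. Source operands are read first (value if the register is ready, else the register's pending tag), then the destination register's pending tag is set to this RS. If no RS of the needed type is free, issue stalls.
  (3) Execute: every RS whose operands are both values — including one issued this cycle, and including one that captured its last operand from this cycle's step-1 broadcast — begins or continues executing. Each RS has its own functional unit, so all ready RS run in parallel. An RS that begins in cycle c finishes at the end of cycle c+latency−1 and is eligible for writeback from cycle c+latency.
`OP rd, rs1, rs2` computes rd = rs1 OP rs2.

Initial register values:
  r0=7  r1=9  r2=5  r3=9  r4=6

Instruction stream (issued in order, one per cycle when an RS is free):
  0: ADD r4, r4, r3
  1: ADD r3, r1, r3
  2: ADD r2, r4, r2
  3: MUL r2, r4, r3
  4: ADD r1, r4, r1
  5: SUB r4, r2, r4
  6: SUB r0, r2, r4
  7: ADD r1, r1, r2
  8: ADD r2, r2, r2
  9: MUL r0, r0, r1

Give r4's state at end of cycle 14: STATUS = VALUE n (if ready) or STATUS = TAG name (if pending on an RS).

STATUS = VALUE 255

  c1: issue ADD r4<-Add1  regs: r0:7,r1:9,r2:5,r3:9,r4:Add1
  c2: issue ADD r3<-Add2  regs: r0:7,r1:9,r2:5,r3:Add2,r4:Add1
  c3: CDB Add1=15; issue ADD r2<-Add1  regs: r0:7,r1:9,r2:Add1,r3:Add2,r4:15
  c4: CDB Add2=18; issue MUL r2<-Mul1  regs: r0:7,r1:9,r2:Mul1,r3:18,r4:15
  c5: CDB Add1=20; issue ADD r1<-Add1  regs: r0:7,r1:Add1,r2:Mul1,r3:18,r4:15
  c6: issue SUB r4<-Add2  regs: r0:7,r1:Add1,r2:Mul1,r3:18,r4:Add2
  c7: CDB Add1=24; issue SUB r0<-Add1  regs: r0:Add1,r1:24,r2:Mul1,r3:18,r4:Add2
  c8: CDB Mul1=270; issue ADD r1<-Add3  regs: r0:Add1,r1:Add3,r2:270,r3:18,r4:Add2
  c9: stall  regs: r0:Add1,r1:Add3,r2:270,r3:18,r4:Add2
  c10: CDB Add2=255; issue ADD r2<-Add2  regs: r0:Add1,r1:Add3,r2:Add2,r3:18,r4:255
  c11: CDB Add3=294; issue MUL r0<-Mul1  regs: r0:Mul1,r1:294,r2:Add2,r3:18,r4:255
  c12: CDB Add1=15  regs: r0:Mul1,r1:294,r2:Add2,r3:18,r4:255
  c13: CDB Add2=540  regs: r0:Mul1,r1:294,r2:540,r3:18,r4:255
  c14: -  regs: r0:Mul1,r1:294,r2:540,r3:18,r4:255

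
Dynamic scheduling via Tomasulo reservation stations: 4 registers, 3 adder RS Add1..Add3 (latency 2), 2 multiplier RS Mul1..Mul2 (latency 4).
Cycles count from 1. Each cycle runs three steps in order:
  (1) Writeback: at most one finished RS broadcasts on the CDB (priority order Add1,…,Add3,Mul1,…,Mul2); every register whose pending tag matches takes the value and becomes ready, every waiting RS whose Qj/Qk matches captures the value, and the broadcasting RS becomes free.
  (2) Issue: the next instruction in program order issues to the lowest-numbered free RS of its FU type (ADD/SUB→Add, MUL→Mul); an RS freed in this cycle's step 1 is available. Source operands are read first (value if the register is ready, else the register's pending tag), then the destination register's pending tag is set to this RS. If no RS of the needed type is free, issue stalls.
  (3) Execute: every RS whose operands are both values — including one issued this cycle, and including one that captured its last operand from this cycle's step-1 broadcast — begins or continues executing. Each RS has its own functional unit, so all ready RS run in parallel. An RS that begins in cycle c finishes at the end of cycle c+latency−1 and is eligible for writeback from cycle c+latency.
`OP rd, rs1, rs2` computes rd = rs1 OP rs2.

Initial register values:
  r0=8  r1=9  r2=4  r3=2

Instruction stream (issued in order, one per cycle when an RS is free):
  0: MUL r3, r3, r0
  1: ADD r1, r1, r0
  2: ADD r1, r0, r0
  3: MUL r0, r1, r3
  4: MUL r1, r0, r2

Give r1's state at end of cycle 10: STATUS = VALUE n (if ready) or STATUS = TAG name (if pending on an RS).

STATUS = TAG Mul1

c1: issue MUL r3<-Mul1 | r0:8,r1:9,r2:4,r3:Mul1
c2: issue ADD r1<-Add1 | r0:8,r1:Add1,r2:4,r3:Mul1
c3: issue ADD r1<-Add2 | r0:8,r1:Add2,r2:4,r3:Mul1
c4: CDB Add1=17; issue MUL r0<-Mul2 | r0:Mul2,r1:Add2,r2:4,r3:Mul1
c5: CDB Add2=16; stall | r0:Mul2,r1:16,r2:4,r3:Mul1
c6: CDB Mul1=16; issue MUL r1<-Mul1 | r0:Mul2,r1:Mul1,r2:4,r3:16
c7: - | r0:Mul2,r1:Mul1,r2:4,r3:16
c8: - | r0:Mul2,r1:Mul1,r2:4,r3:16
c9: - | r0:Mul2,r1:Mul1,r2:4,r3:16
c10: CDB Mul2=256 | r0:256,r1:Mul1,r2:4,r3:16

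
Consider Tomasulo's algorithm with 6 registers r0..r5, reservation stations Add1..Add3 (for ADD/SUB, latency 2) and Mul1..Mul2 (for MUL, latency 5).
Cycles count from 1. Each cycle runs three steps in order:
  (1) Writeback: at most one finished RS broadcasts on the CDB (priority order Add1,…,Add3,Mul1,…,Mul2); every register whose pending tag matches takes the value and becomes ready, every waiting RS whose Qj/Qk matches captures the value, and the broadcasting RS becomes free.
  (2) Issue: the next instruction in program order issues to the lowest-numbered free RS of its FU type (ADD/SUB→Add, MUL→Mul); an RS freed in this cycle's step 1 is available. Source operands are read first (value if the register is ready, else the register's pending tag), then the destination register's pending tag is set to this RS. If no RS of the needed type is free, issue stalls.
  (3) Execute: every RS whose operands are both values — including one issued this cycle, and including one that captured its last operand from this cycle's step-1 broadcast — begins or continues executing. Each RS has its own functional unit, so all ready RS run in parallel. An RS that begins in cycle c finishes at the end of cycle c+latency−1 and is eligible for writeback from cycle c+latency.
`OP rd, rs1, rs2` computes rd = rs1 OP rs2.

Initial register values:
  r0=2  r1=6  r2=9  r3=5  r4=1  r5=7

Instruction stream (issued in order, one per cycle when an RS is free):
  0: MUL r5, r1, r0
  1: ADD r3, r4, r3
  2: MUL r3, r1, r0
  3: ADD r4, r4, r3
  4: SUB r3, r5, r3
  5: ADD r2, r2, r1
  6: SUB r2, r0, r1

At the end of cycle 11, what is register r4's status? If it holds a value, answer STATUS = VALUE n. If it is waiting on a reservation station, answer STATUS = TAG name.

cycle 1: issue MUL r5<-Mul1 // r0:2,r1:6,r2:9,r3:5,r4:1,r5:Mul1
cycle 2: issue ADD r3<-Add1 // r0:2,r1:6,r2:9,r3:Add1,r4:1,r5:Mul1
cycle 3: issue MUL r3<-Mul2 // r0:2,r1:6,r2:9,r3:Mul2,r4:1,r5:Mul1
cycle 4: CDB Add1=6; issue ADD r4<-Add1 // r0:2,r1:6,r2:9,r3:Mul2,r4:Add1,r5:Mul1
cycle 5: issue SUB r3<-Add2 // r0:2,r1:6,r2:9,r3:Add2,r4:Add1,r5:Mul1
cycle 6: CDB Mul1=12; issue ADD r2<-Add3 // r0:2,r1:6,r2:Add3,r3:Add2,r4:Add1,r5:12
cycle 7: stall // r0:2,r1:6,r2:Add3,r3:Add2,r4:Add1,r5:12
cycle 8: CDB Add3=15; issue SUB r2<-Add3 // r0:2,r1:6,r2:Add3,r3:Add2,r4:Add1,r5:12
cycle 9: CDB Mul2=12 // r0:2,r1:6,r2:Add3,r3:Add2,r4:Add1,r5:12
cycle 10: CDB Add3=-4 // r0:2,r1:6,r2:-4,r3:Add2,r4:Add1,r5:12
cycle 11: CDB Add1=13 // r0:2,r1:6,r2:-4,r3:Add2,r4:13,r5:12

STATUS = VALUE 13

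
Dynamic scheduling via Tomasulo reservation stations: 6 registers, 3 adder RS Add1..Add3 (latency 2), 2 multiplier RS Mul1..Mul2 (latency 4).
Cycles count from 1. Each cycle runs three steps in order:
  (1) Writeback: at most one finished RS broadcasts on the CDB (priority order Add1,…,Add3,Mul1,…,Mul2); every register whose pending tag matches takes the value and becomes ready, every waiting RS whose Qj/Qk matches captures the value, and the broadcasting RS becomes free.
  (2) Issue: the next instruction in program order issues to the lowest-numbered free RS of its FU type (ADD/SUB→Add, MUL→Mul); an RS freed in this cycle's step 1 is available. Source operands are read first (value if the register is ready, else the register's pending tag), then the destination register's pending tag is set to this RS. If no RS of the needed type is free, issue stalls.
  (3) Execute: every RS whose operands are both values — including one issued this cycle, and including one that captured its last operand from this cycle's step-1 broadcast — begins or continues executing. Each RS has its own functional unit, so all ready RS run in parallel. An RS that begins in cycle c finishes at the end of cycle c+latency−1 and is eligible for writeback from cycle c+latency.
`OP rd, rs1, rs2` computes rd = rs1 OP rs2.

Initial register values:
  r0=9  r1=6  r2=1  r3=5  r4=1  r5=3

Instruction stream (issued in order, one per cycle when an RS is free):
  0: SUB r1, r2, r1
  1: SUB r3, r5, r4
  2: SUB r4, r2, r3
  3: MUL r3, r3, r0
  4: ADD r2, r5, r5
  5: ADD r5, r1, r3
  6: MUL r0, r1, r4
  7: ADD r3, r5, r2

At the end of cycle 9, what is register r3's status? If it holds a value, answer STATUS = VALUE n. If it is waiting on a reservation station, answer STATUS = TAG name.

STATUS = TAG Add2

  c1: issue SUB r1<-Add1  regs: r0:9,r1:Add1,r2:1,r3:5,r4:1,r5:3
  c2: issue SUB r3<-Add2  regs: r0:9,r1:Add1,r2:1,r3:Add2,r4:1,r5:3
  c3: CDB Add1=-5; issue SUB r4<-Add1  regs: r0:9,r1:-5,r2:1,r3:Add2,r4:Add1,r5:3
  c4: CDB Add2=2; issue MUL r3<-Mul1  regs: r0:9,r1:-5,r2:1,r3:Mul1,r4:Add1,r5:3
  c5: issue ADD r2<-Add2  regs: r0:9,r1:-5,r2:Add2,r3:Mul1,r4:Add1,r5:3
  c6: CDB Add1=-1; issue ADD r5<-Add1  regs: r0:9,r1:-5,r2:Add2,r3:Mul1,r4:-1,r5:Add1
  c7: CDB Add2=6; issue MUL r0<-Mul2  regs: r0:Mul2,r1:-5,r2:6,r3:Mul1,r4:-1,r5:Add1
  c8: CDB Mul1=18; issue ADD r3<-Add2  regs: r0:Mul2,r1:-5,r2:6,r3:Add2,r4:-1,r5:Add1
  c9: -  regs: r0:Mul2,r1:-5,r2:6,r3:Add2,r4:-1,r5:Add1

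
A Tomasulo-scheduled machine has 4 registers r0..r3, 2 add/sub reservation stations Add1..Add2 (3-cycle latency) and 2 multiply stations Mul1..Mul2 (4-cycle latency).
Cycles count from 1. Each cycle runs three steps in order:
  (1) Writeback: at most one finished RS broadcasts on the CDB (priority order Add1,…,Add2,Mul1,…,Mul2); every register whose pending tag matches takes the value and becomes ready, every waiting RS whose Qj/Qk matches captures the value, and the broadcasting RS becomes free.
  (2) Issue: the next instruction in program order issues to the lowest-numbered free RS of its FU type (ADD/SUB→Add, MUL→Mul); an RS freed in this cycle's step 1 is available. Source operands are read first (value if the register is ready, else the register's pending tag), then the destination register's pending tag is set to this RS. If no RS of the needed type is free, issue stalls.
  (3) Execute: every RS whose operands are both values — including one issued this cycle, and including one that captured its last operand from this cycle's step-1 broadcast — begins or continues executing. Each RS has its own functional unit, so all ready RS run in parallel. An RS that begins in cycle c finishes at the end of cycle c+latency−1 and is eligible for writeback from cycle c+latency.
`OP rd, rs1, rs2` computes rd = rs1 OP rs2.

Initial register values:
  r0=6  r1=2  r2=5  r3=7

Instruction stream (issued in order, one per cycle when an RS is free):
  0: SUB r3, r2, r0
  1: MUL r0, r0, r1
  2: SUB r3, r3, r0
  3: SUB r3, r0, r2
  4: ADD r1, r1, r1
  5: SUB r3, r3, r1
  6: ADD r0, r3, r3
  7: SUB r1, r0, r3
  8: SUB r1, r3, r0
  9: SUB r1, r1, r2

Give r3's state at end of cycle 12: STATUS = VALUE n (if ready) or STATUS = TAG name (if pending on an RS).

STATUS = TAG Add2

  c1: issue SUB r3<-Add1  regs: r0:6,r1:2,r2:5,r3:Add1
  c2: issue MUL r0<-Mul1  regs: r0:Mul1,r1:2,r2:5,r3:Add1
  c3: issue SUB r3<-Add2  regs: r0:Mul1,r1:2,r2:5,r3:Add2
  c4: CDB Add1=-1; issue SUB r3<-Add1  regs: r0:Mul1,r1:2,r2:5,r3:Add1
  c5: stall  regs: r0:Mul1,r1:2,r2:5,r3:Add1
  c6: CDB Mul1=12; stall  regs: r0:12,r1:2,r2:5,r3:Add1
  c7: stall  regs: r0:12,r1:2,r2:5,r3:Add1
  c8: stall  regs: r0:12,r1:2,r2:5,r3:Add1
  c9: CDB Add1=7; issue ADD r1<-Add1  regs: r0:12,r1:Add1,r2:5,r3:7
  c10: CDB Add2=-13; issue SUB r3<-Add2  regs: r0:12,r1:Add1,r2:5,r3:Add2
  c11: stall  regs: r0:12,r1:Add1,r2:5,r3:Add2
  c12: CDB Add1=4; issue ADD r0<-Add1  regs: r0:Add1,r1:4,r2:5,r3:Add2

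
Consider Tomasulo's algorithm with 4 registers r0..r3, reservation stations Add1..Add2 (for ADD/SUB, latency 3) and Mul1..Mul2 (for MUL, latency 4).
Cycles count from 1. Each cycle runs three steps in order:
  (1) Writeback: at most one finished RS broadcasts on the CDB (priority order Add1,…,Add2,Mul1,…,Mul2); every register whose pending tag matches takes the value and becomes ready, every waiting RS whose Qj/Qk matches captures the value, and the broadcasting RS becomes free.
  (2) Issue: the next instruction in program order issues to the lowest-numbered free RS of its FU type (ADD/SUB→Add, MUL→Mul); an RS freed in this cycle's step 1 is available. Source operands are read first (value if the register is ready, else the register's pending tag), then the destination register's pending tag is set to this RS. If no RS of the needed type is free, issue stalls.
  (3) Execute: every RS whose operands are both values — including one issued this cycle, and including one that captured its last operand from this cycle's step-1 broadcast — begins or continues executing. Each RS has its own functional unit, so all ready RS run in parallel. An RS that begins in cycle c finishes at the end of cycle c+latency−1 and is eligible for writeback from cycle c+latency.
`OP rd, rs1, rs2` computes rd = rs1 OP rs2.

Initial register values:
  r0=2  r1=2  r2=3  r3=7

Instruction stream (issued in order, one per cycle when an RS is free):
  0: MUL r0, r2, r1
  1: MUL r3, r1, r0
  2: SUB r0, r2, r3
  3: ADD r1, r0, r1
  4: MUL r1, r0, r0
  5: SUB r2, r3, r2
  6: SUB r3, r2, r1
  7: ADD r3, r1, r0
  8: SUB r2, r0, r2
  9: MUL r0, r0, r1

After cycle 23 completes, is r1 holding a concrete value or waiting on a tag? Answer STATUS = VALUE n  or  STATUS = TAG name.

  c1: issue MUL r0<-Mul1  regs: r0:Mul1,r1:2,r2:3,r3:7
  c2: issue MUL r3<-Mul2  regs: r0:Mul1,r1:2,r2:3,r3:Mul2
  c3: issue SUB r0<-Add1  regs: r0:Add1,r1:2,r2:3,r3:Mul2
  c4: issue ADD r1<-Add2  regs: r0:Add1,r1:Add2,r2:3,r3:Mul2
  c5: CDB Mul1=6; issue MUL r1<-Mul1  regs: r0:Add1,r1:Mul1,r2:3,r3:Mul2
  c6: stall  regs: r0:Add1,r1:Mul1,r2:3,r3:Mul2
  c7: stall  regs: r0:Add1,r1:Mul1,r2:3,r3:Mul2
  c8: stall  regs: r0:Add1,r1:Mul1,r2:3,r3:Mul2
  c9: CDB Mul2=12; stall  regs: r0:Add1,r1:Mul1,r2:3,r3:12
  c10: stall  regs: r0:Add1,r1:Mul1,r2:3,r3:12
  c11: stall  regs: r0:Add1,r1:Mul1,r2:3,r3:12
  c12: CDB Add1=-9; issue SUB r2<-Add1  regs: r0:-9,r1:Mul1,r2:Add1,r3:12
  c13: stall  regs: r0:-9,r1:Mul1,r2:Add1,r3:12
  c14: stall  regs: r0:-9,r1:Mul1,r2:Add1,r3:12
  c15: CDB Add1=9; issue SUB r3<-Add1  regs: r0:-9,r1:Mul1,r2:9,r3:Add1
  c16: CDB Add2=-7; issue ADD r3<-Add2  regs: r0:-9,r1:Mul1,r2:9,r3:Add2
  c17: CDB Mul1=81; stall  regs: r0:-9,r1:81,r2:9,r3:Add2
  c18: stall  regs: r0:-9,r1:81,r2:9,r3:Add2
  c19: stall  regs: r0:-9,r1:81,r2:9,r3:Add2
  c20: CDB Add1=-72; issue SUB r2<-Add1  regs: r0:-9,r1:81,r2:Add1,r3:Add2
  c21: CDB Add2=72; issue MUL r0<-Mul1  regs: r0:Mul1,r1:81,r2:Add1,r3:72
  c22: -  regs: r0:Mul1,r1:81,r2:Add1,r3:72
  c23: CDB Add1=-18  regs: r0:Mul1,r1:81,r2:-18,r3:72

STATUS = VALUE 81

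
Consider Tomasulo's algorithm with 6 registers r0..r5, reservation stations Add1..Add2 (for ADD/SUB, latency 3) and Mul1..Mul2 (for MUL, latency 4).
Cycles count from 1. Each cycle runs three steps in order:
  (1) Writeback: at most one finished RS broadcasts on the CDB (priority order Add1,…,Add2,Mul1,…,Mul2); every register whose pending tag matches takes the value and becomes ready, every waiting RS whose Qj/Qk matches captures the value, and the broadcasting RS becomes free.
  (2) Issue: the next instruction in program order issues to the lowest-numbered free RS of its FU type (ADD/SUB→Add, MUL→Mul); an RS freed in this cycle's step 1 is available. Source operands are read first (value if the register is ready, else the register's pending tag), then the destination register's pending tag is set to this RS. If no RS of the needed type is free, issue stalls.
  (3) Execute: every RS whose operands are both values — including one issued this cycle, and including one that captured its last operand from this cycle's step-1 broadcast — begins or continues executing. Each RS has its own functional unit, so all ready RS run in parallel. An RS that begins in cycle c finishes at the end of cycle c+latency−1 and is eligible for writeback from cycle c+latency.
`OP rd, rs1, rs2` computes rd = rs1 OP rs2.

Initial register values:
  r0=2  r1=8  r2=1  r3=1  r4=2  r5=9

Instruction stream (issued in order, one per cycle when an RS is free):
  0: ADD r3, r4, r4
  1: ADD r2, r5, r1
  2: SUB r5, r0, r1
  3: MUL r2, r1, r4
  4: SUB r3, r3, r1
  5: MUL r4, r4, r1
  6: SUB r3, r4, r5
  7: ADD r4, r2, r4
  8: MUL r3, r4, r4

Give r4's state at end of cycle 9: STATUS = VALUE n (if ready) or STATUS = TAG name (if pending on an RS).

cycle 1: issue ADD r3<-Add1 // r0:2,r1:8,r2:1,r3:Add1,r4:2,r5:9
cycle 2: issue ADD r2<-Add2 // r0:2,r1:8,r2:Add2,r3:Add1,r4:2,r5:9
cycle 3: stall // r0:2,r1:8,r2:Add2,r3:Add1,r4:2,r5:9
cycle 4: CDB Add1=4; issue SUB r5<-Add1 // r0:2,r1:8,r2:Add2,r3:4,r4:2,r5:Add1
cycle 5: CDB Add2=17; issue MUL r2<-Mul1 // r0:2,r1:8,r2:Mul1,r3:4,r4:2,r5:Add1
cycle 6: issue SUB r3<-Add2 // r0:2,r1:8,r2:Mul1,r3:Add2,r4:2,r5:Add1
cycle 7: CDB Add1=-6; issue MUL r4<-Mul2 // r0:2,r1:8,r2:Mul1,r3:Add2,r4:Mul2,r5:-6
cycle 8: issue SUB r3<-Add1 // r0:2,r1:8,r2:Mul1,r3:Add1,r4:Mul2,r5:-6
cycle 9: CDB Add2=-4; issue ADD r4<-Add2 // r0:2,r1:8,r2:Mul1,r3:Add1,r4:Add2,r5:-6

STATUS = TAG Add2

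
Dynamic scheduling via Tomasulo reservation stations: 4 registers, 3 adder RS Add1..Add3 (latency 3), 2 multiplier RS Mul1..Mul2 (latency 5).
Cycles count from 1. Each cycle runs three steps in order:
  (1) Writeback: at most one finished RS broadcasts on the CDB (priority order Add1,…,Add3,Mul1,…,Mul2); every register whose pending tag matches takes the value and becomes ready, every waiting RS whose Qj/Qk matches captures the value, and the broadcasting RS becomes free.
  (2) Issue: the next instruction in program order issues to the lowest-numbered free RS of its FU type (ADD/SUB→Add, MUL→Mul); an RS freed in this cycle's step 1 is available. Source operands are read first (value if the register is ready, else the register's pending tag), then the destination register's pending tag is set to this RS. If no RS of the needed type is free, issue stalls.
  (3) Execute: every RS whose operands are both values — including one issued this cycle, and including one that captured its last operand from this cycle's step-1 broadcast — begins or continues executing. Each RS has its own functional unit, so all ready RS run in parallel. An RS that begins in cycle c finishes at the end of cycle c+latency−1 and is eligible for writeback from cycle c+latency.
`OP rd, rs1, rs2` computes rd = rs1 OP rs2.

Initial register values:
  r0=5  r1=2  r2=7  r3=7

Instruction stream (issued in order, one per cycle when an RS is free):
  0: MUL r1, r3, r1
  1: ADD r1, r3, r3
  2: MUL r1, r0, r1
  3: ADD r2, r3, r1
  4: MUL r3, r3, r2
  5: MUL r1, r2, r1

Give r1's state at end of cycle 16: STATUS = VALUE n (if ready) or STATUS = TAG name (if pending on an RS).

c1: issue MUL r1<-Mul1 | r0:5,r1:Mul1,r2:7,r3:7
c2: issue ADD r1<-Add1 | r0:5,r1:Add1,r2:7,r3:7
c3: issue MUL r1<-Mul2 | r0:5,r1:Mul2,r2:7,r3:7
c4: issue ADD r2<-Add2 | r0:5,r1:Mul2,r2:Add2,r3:7
c5: CDB Add1=14; stall | r0:5,r1:Mul2,r2:Add2,r3:7
c6: CDB Mul1=14; issue MUL r3<-Mul1 | r0:5,r1:Mul2,r2:Add2,r3:Mul1
c7: stall | r0:5,r1:Mul2,r2:Add2,r3:Mul1
c8: stall | r0:5,r1:Mul2,r2:Add2,r3:Mul1
c9: stall | r0:5,r1:Mul2,r2:Add2,r3:Mul1
c10: CDB Mul2=70; issue MUL r1<-Mul2 | r0:5,r1:Mul2,r2:Add2,r3:Mul1
c11: - | r0:5,r1:Mul2,r2:Add2,r3:Mul1
c12: - | r0:5,r1:Mul2,r2:Add2,r3:Mul1
c13: CDB Add2=77 | r0:5,r1:Mul2,r2:77,r3:Mul1
c14: - | r0:5,r1:Mul2,r2:77,r3:Mul1
c15: - | r0:5,r1:Mul2,r2:77,r3:Mul1
c16: - | r0:5,r1:Mul2,r2:77,r3:Mul1

STATUS = TAG Mul2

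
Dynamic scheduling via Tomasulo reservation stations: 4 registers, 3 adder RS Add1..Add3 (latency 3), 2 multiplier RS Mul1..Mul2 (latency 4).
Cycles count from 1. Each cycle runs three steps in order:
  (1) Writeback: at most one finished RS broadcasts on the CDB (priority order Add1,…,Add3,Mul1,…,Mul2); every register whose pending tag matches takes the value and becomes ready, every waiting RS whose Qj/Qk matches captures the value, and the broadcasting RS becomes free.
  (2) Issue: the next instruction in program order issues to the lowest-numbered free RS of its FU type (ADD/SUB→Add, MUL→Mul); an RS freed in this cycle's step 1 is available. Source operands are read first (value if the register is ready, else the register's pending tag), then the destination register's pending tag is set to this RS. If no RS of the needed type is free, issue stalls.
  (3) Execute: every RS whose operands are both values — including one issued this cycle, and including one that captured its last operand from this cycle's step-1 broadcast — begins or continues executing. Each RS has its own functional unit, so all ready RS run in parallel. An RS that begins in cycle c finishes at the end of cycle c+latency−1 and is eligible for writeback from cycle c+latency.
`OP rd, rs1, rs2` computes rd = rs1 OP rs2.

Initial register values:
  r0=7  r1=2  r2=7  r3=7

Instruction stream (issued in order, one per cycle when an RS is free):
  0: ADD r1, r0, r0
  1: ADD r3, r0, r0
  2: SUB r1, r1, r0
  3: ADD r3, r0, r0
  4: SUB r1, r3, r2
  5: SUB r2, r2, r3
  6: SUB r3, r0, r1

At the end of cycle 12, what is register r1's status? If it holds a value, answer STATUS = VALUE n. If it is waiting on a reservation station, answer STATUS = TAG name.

  c1: issue ADD r1<-Add1  regs: r0:7,r1:Add1,r2:7,r3:7
  c2: issue ADD r3<-Add2  regs: r0:7,r1:Add1,r2:7,r3:Add2
  c3: issue SUB r1<-Add3  regs: r0:7,r1:Add3,r2:7,r3:Add2
  c4: CDB Add1=14; issue ADD r3<-Add1  regs: r0:7,r1:Add3,r2:7,r3:Add1
  c5: CDB Add2=14; issue SUB r1<-Add2  regs: r0:7,r1:Add2,r2:7,r3:Add1
  c6: stall  regs: r0:7,r1:Add2,r2:7,r3:Add1
  c7: CDB Add1=14; issue SUB r2<-Add1  regs: r0:7,r1:Add2,r2:Add1,r3:14
  c8: CDB Add3=7; issue SUB r3<-Add3  regs: r0:7,r1:Add2,r2:Add1,r3:Add3
  c9: -  regs: r0:7,r1:Add2,r2:Add1,r3:Add3
  c10: CDB Add1=-7  regs: r0:7,r1:Add2,r2:-7,r3:Add3
  c11: CDB Add2=7  regs: r0:7,r1:7,r2:-7,r3:Add3
  c12: -  regs: r0:7,r1:7,r2:-7,r3:Add3

STATUS = VALUE 7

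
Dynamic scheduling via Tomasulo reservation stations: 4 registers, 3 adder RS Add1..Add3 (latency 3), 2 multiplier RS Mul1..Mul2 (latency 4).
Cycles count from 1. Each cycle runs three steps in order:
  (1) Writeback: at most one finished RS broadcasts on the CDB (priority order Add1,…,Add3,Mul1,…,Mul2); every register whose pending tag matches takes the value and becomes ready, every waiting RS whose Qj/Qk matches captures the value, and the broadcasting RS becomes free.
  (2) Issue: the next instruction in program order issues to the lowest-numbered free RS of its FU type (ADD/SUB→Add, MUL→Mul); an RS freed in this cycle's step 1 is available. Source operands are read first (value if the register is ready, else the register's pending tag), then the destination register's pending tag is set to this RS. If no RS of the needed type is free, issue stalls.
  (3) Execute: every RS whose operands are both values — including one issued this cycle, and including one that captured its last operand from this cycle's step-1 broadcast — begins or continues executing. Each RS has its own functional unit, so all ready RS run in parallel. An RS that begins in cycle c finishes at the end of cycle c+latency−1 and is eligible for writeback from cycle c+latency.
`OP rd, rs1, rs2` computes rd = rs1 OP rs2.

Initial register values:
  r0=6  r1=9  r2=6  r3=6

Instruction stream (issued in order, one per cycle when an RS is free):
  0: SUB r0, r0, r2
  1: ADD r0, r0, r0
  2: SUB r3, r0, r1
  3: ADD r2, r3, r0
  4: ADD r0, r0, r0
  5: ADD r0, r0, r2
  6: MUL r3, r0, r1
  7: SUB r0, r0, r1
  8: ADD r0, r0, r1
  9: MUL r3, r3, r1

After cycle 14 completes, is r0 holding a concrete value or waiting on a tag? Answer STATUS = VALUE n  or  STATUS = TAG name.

STATUS = TAG Add1

  c1: issue SUB r0<-Add1  regs: r0:Add1,r1:9,r2:6,r3:6
  c2: issue ADD r0<-Add2  regs: r0:Add2,r1:9,r2:6,r3:6
  c3: issue SUB r3<-Add3  regs: r0:Add2,r1:9,r2:6,r3:Add3
  c4: CDB Add1=0; issue ADD r2<-Add1  regs: r0:Add2,r1:9,r2:Add1,r3:Add3
  c5: stall  regs: r0:Add2,r1:9,r2:Add1,r3:Add3
  c6: stall  regs: r0:Add2,r1:9,r2:Add1,r3:Add3
  c7: CDB Add2=0; issue ADD r0<-Add2  regs: r0:Add2,r1:9,r2:Add1,r3:Add3
  c8: stall  regs: r0:Add2,r1:9,r2:Add1,r3:Add3
  c9: stall  regs: r0:Add2,r1:9,r2:Add1,r3:Add3
  c10: CDB Add2=0; issue ADD r0<-Add2  regs: r0:Add2,r1:9,r2:Add1,r3:Add3
  c11: CDB Add3=-9; issue MUL r3<-Mul1  regs: r0:Add2,r1:9,r2:Add1,r3:Mul1
  c12: issue SUB r0<-Add3  regs: r0:Add3,r1:9,r2:Add1,r3:Mul1
  c13: stall  regs: r0:Add3,r1:9,r2:Add1,r3:Mul1
  c14: CDB Add1=-9; issue ADD r0<-Add1  regs: r0:Add1,r1:9,r2:-9,r3:Mul1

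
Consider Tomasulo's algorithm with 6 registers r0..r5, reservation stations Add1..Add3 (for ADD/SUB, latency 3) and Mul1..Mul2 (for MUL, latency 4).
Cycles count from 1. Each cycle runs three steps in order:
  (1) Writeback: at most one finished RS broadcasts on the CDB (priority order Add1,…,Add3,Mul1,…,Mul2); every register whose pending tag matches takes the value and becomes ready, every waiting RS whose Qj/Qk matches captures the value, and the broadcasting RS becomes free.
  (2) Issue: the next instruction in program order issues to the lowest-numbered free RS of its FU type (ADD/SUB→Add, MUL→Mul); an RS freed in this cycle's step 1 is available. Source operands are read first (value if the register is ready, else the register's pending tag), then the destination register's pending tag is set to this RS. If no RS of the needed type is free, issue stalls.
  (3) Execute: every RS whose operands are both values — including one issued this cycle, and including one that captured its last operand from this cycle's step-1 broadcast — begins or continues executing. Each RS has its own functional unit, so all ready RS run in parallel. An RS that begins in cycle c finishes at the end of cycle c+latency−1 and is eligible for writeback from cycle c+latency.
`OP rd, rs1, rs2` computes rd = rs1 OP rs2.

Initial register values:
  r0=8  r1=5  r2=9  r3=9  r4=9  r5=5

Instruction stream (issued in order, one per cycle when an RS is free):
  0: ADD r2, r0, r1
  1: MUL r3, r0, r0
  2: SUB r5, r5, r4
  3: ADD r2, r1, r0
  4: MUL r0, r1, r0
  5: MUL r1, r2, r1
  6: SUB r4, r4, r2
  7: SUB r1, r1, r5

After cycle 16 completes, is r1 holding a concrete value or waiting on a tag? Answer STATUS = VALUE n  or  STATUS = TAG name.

STATUS = VALUE 69

cycle 1: issue ADD r2<-Add1 // r0:8,r1:5,r2:Add1,r3:9,r4:9,r5:5
cycle 2: issue MUL r3<-Mul1 // r0:8,r1:5,r2:Add1,r3:Mul1,r4:9,r5:5
cycle 3: issue SUB r5<-Add2 // r0:8,r1:5,r2:Add1,r3:Mul1,r4:9,r5:Add2
cycle 4: CDB Add1=13; issue ADD r2<-Add1 // r0:8,r1:5,r2:Add1,r3:Mul1,r4:9,r5:Add2
cycle 5: issue MUL r0<-Mul2 // r0:Mul2,r1:5,r2:Add1,r3:Mul1,r4:9,r5:Add2
cycle 6: CDB Add2=-4; stall // r0:Mul2,r1:5,r2:Add1,r3:Mul1,r4:9,r5:-4
cycle 7: CDB Add1=13; stall // r0:Mul2,r1:5,r2:13,r3:Mul1,r4:9,r5:-4
cycle 8: CDB Mul1=64; issue MUL r1<-Mul1 // r0:Mul2,r1:Mul1,r2:13,r3:64,r4:9,r5:-4
cycle 9: CDB Mul2=40; issue SUB r4<-Add1 // r0:40,r1:Mul1,r2:13,r3:64,r4:Add1,r5:-4
cycle 10: issue SUB r1<-Add2 // r0:40,r1:Add2,r2:13,r3:64,r4:Add1,r5:-4
cycle 11: - // r0:40,r1:Add2,r2:13,r3:64,r4:Add1,r5:-4
cycle 12: CDB Add1=-4 // r0:40,r1:Add2,r2:13,r3:64,r4:-4,r5:-4
cycle 13: CDB Mul1=65 // r0:40,r1:Add2,r2:13,r3:64,r4:-4,r5:-4
cycle 14: - // r0:40,r1:Add2,r2:13,r3:64,r4:-4,r5:-4
cycle 15: - // r0:40,r1:Add2,r2:13,r3:64,r4:-4,r5:-4
cycle 16: CDB Add2=69 // r0:40,r1:69,r2:13,r3:64,r4:-4,r5:-4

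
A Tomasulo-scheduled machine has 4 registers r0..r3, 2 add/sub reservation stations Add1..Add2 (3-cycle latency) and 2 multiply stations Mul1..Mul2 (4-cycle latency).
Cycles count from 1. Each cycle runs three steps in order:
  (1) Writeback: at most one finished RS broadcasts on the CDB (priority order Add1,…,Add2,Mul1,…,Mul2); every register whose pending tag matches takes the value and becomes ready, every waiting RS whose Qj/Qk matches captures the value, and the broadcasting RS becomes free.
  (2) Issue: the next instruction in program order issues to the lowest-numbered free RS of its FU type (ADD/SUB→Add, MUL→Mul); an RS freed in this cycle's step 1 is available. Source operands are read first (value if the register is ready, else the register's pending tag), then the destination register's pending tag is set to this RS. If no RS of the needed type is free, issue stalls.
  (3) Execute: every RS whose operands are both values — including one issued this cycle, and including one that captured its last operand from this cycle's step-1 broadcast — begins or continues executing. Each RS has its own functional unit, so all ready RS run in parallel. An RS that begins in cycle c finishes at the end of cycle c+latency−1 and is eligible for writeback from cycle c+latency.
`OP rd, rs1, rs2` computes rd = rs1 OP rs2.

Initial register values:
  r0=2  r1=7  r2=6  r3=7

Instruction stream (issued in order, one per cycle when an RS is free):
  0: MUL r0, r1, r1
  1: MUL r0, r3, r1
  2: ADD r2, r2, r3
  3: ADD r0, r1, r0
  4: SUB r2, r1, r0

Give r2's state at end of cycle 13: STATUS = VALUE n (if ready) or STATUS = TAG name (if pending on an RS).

STATUS = VALUE -49

  c1: issue MUL r0<-Mul1  regs: r0:Mul1,r1:7,r2:6,r3:7
  c2: issue MUL r0<-Mul2  regs: r0:Mul2,r1:7,r2:6,r3:7
  c3: issue ADD r2<-Add1  regs: r0:Mul2,r1:7,r2:Add1,r3:7
  c4: issue ADD r0<-Add2  regs: r0:Add2,r1:7,r2:Add1,r3:7
  c5: CDB Mul1=49; stall  regs: r0:Add2,r1:7,r2:Add1,r3:7
  c6: CDB Add1=13; issue SUB r2<-Add1  regs: r0:Add2,r1:7,r2:Add1,r3:7
  c7: CDB Mul2=49  regs: r0:Add2,r1:7,r2:Add1,r3:7
  c8: -  regs: r0:Add2,r1:7,r2:Add1,r3:7
  c9: -  regs: r0:Add2,r1:7,r2:Add1,r3:7
  c10: CDB Add2=56  regs: r0:56,r1:7,r2:Add1,r3:7
  c11: -  regs: r0:56,r1:7,r2:Add1,r3:7
  c12: -  regs: r0:56,r1:7,r2:Add1,r3:7
  c13: CDB Add1=-49  regs: r0:56,r1:7,r2:-49,r3:7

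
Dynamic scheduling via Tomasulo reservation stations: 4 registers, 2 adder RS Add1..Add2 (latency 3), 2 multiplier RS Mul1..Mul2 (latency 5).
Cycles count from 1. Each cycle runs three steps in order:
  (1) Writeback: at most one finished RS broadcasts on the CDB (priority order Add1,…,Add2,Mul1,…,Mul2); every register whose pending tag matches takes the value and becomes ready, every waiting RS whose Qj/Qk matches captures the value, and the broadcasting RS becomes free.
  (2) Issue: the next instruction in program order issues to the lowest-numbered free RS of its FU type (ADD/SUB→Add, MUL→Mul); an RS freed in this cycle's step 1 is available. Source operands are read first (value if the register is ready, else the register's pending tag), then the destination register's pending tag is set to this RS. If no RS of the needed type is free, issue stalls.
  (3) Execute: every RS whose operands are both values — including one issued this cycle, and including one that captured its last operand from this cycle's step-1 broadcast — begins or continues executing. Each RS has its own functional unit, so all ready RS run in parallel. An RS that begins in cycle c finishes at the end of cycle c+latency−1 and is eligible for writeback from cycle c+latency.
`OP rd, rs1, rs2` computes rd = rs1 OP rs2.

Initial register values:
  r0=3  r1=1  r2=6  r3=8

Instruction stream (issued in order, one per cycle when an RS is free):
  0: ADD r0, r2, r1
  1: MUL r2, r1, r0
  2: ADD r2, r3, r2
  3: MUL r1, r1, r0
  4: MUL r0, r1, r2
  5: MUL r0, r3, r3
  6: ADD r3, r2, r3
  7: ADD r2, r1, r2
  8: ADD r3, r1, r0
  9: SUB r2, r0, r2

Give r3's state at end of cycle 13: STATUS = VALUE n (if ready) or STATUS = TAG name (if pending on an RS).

STATUS = TAG Add1

cycle 1: issue ADD r0<-Add1 // r0:Add1,r1:1,r2:6,r3:8
cycle 2: issue MUL r2<-Mul1 // r0:Add1,r1:1,r2:Mul1,r3:8
cycle 3: issue ADD r2<-Add2 // r0:Add1,r1:1,r2:Add2,r3:8
cycle 4: CDB Add1=7; issue MUL r1<-Mul2 // r0:7,r1:Mul2,r2:Add2,r3:8
cycle 5: stall // r0:7,r1:Mul2,r2:Add2,r3:8
cycle 6: stall // r0:7,r1:Mul2,r2:Add2,r3:8
cycle 7: stall // r0:7,r1:Mul2,r2:Add2,r3:8
cycle 8: stall // r0:7,r1:Mul2,r2:Add2,r3:8
cycle 9: CDB Mul1=7; issue MUL r0<-Mul1 // r0:Mul1,r1:Mul2,r2:Add2,r3:8
cycle 10: CDB Mul2=7; issue MUL r0<-Mul2 // r0:Mul2,r1:7,r2:Add2,r3:8
cycle 11: issue ADD r3<-Add1 // r0:Mul2,r1:7,r2:Add2,r3:Add1
cycle 12: CDB Add2=15; issue ADD r2<-Add2 // r0:Mul2,r1:7,r2:Add2,r3:Add1
cycle 13: stall // r0:Mul2,r1:7,r2:Add2,r3:Add1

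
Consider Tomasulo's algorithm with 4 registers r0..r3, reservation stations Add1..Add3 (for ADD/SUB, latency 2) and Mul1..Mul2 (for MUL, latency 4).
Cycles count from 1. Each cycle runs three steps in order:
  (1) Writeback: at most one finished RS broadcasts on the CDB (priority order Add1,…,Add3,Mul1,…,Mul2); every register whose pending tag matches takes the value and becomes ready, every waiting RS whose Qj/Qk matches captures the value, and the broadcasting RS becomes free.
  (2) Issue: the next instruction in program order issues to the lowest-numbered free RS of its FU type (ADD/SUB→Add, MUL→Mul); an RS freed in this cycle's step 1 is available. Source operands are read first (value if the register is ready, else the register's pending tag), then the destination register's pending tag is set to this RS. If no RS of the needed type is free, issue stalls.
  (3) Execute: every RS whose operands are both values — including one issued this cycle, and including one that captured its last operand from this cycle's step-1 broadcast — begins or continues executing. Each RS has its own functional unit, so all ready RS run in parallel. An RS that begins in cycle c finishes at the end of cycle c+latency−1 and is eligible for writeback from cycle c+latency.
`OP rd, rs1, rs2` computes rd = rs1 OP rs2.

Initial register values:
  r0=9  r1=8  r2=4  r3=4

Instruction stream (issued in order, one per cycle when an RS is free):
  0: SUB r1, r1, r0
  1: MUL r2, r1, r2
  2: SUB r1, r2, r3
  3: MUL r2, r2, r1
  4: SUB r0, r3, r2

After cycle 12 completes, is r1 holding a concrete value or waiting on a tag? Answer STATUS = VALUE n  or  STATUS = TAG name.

  c1: issue SUB r1<-Add1  regs: r0:9,r1:Add1,r2:4,r3:4
  c2: issue MUL r2<-Mul1  regs: r0:9,r1:Add1,r2:Mul1,r3:4
  c3: CDB Add1=-1; issue SUB r1<-Add1  regs: r0:9,r1:Add1,r2:Mul1,r3:4
  c4: issue MUL r2<-Mul2  regs: r0:9,r1:Add1,r2:Mul2,r3:4
  c5: issue SUB r0<-Add2  regs: r0:Add2,r1:Add1,r2:Mul2,r3:4
  c6: -  regs: r0:Add2,r1:Add1,r2:Mul2,r3:4
  c7: CDB Mul1=-4  regs: r0:Add2,r1:Add1,r2:Mul2,r3:4
  c8: -  regs: r0:Add2,r1:Add1,r2:Mul2,r3:4
  c9: CDB Add1=-8  regs: r0:Add2,r1:-8,r2:Mul2,r3:4
  c10: -  regs: r0:Add2,r1:-8,r2:Mul2,r3:4
  c11: -  regs: r0:Add2,r1:-8,r2:Mul2,r3:4
  c12: -  regs: r0:Add2,r1:-8,r2:Mul2,r3:4

STATUS = VALUE -8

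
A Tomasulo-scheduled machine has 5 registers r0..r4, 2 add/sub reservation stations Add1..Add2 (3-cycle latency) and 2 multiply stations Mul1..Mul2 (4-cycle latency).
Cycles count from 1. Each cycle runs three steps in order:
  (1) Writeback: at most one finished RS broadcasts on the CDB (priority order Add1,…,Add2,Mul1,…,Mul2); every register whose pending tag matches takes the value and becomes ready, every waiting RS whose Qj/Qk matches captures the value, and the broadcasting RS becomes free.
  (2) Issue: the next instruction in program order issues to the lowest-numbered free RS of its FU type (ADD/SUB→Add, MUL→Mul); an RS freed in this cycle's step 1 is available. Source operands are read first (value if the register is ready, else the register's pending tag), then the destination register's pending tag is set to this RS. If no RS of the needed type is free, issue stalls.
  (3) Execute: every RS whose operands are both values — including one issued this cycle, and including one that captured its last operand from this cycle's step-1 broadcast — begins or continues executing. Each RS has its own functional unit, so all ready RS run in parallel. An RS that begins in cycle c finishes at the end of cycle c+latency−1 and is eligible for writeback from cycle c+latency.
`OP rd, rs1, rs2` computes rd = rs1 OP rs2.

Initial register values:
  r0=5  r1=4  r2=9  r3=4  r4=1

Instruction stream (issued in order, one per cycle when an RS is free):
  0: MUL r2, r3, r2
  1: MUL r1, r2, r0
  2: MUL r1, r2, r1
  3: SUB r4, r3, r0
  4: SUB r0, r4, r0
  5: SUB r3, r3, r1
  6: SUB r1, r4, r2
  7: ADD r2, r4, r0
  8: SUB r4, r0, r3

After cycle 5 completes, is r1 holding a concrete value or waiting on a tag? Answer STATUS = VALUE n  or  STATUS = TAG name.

STATUS = TAG Mul1

  c1: issue MUL r2<-Mul1  regs: r0:5,r1:4,r2:Mul1,r3:4,r4:1
  c2: issue MUL r1<-Mul2  regs: r0:5,r1:Mul2,r2:Mul1,r3:4,r4:1
  c3: stall  regs: r0:5,r1:Mul2,r2:Mul1,r3:4,r4:1
  c4: stall  regs: r0:5,r1:Mul2,r2:Mul1,r3:4,r4:1
  c5: CDB Mul1=36; issue MUL r1<-Mul1  regs: r0:5,r1:Mul1,r2:36,r3:4,r4:1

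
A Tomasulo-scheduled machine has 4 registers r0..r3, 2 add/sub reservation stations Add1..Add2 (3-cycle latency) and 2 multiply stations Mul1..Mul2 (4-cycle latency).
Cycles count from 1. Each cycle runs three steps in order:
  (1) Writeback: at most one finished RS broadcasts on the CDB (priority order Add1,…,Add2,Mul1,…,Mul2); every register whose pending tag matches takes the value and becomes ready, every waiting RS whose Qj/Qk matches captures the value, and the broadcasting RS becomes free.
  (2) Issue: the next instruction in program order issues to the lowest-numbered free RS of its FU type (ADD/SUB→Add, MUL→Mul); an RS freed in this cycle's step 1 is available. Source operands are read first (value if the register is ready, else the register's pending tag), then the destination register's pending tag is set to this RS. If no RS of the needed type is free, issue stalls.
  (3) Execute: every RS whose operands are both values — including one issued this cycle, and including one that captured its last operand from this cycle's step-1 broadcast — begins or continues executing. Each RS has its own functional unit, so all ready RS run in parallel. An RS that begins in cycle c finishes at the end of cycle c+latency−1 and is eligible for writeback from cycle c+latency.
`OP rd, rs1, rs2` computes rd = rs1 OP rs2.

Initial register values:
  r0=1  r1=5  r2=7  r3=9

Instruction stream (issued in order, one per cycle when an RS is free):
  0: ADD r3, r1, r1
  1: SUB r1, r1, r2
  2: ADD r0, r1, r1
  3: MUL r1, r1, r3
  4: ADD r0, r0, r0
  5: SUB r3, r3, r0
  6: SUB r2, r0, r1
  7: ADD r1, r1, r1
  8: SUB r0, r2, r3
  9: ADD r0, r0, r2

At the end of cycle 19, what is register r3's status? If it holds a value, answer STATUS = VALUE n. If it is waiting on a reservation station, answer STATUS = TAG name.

c1: issue ADD r3<-Add1 | r0:1,r1:5,r2:7,r3:Add1
c2: issue SUB r1<-Add2 | r0:1,r1:Add2,r2:7,r3:Add1
c3: stall | r0:1,r1:Add2,r2:7,r3:Add1
c4: CDB Add1=10; issue ADD r0<-Add1 | r0:Add1,r1:Add2,r2:7,r3:10
c5: CDB Add2=-2; issue MUL r1<-Mul1 | r0:Add1,r1:Mul1,r2:7,r3:10
c6: issue ADD r0<-Add2 | r0:Add2,r1:Mul1,r2:7,r3:10
c7: stall | r0:Add2,r1:Mul1,r2:7,r3:10
c8: CDB Add1=-4; issue SUB r3<-Add1 | r0:Add2,r1:Mul1,r2:7,r3:Add1
c9: CDB Mul1=-20; stall | r0:Add2,r1:-20,r2:7,r3:Add1
c10: stall | r0:Add2,r1:-20,r2:7,r3:Add1
c11: CDB Add2=-8; issue SUB r2<-Add2 | r0:-8,r1:-20,r2:Add2,r3:Add1
c12: stall | r0:-8,r1:-20,r2:Add2,r3:Add1
c13: stall | r0:-8,r1:-20,r2:Add2,r3:Add1
c14: CDB Add1=18; issue ADD r1<-Add1 | r0:-8,r1:Add1,r2:Add2,r3:18
c15: CDB Add2=12; issue SUB r0<-Add2 | r0:Add2,r1:Add1,r2:12,r3:18
c16: stall | r0:Add2,r1:Add1,r2:12,r3:18
c17: CDB Add1=-40; issue ADD r0<-Add1 | r0:Add1,r1:-40,r2:12,r3:18
c18: CDB Add2=-6 | r0:Add1,r1:-40,r2:12,r3:18
c19: - | r0:Add1,r1:-40,r2:12,r3:18

STATUS = VALUE 18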